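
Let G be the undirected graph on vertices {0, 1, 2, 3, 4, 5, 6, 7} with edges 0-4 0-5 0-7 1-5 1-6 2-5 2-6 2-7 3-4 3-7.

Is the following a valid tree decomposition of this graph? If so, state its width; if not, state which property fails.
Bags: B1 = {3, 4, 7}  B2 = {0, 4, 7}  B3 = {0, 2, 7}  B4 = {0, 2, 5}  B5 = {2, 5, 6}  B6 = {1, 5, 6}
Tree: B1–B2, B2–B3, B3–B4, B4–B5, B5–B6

Every vertex of G appears in some bag (union = {0, 1, 2, 3, 4, 5, 6, 7}); every edge is covered by a bag; and for each vertex v the set of bags containing v is connected in the bag tree. The decomposition is therefore valid. The largest bag has 3 vertices, so the width is 2.

Yes; width 2.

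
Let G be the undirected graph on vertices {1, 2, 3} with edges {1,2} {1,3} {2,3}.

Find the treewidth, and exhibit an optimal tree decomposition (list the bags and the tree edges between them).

Treewidth 2.
One such decomposition:
Bags: B1 = {1, 2, 3}
Tree: (single bag)

A single bag containing all 3 vertices is trivially a valid decomposition of width 2. Conversely, {1, 2, 3} is a clique of size 3, and the vertices of any clique must share a bag in every tree decomposition; so some bag has ≥ 3 vertices and tw(G) ≥ 2. Combining the bounds, tw(G) = 2.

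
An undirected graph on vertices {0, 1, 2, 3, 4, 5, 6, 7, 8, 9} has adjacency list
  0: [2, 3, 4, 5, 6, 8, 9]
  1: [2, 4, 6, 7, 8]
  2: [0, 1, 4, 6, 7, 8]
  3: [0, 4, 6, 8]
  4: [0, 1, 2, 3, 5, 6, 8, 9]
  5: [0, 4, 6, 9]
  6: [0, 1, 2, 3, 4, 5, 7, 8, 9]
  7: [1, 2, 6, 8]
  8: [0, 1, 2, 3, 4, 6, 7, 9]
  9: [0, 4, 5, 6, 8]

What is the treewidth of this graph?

A width-4 tree decomposition is:
Bags: B1 = {0, 2, 4, 6, 8}  B2 = {0, 4, 6, 8, 9}  B3 = {0, 3, 4, 6, 8}  B4 = {0, 4, 5, 6, 9}  B5 = {1, 2, 4, 6, 8}  B6 = {1, 2, 6, 7, 8}
Tree: B1–B2, B1–B3, B2–B4, B1–B5, B5–B6
The largest bag has 5 vertices, giving width 4; this decomposition certifies tw(G) ≤ 4. For the lower bound, the 5 vertices {0, 4, 6, 8, 9} are pairwise adjacent, and any tree decomposition puts a clique entirely inside one bag — forcing width ≥ 4. The upper and lower bounds meet at 4, so that is the treewidth.

4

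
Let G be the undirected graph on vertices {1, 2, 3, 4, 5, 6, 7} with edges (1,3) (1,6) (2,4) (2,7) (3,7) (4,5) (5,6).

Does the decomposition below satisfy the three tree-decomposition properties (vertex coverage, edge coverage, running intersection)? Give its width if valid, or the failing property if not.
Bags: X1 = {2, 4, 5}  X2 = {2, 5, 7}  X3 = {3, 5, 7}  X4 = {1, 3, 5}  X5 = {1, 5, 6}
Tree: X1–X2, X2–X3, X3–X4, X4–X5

Yes; width 2.

Every vertex of G appears in some bag (union = {1, 2, 3, 4, 5, 6, 7}); every edge is covered by a bag; and for each vertex v the set of bags containing v is connected in the bag tree. The decomposition is therefore valid. The largest bag has 3 vertices, so the width is 2.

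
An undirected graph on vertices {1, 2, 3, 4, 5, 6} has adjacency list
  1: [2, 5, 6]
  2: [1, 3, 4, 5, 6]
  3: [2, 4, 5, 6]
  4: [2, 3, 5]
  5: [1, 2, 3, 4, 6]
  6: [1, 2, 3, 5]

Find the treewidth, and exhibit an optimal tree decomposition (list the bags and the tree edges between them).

The largest bag has 4 vertices, giving width 3; this decomposition certifies tw(G) ≤ 3. On the other hand G contains the 4-clique {1, 2, 5, 6}. A clique must lie in a single bag of any decomposition, so no decomposition can have width below 3. The upper and lower bounds meet at 3, so that is the treewidth.

Treewidth 3.
One such decomposition:
Bags: B1 = {2, 3, 5, 6}  B2 = {1, 2, 5, 6}  B3 = {2, 3, 4, 5}
Tree: B1–B2, B1–B3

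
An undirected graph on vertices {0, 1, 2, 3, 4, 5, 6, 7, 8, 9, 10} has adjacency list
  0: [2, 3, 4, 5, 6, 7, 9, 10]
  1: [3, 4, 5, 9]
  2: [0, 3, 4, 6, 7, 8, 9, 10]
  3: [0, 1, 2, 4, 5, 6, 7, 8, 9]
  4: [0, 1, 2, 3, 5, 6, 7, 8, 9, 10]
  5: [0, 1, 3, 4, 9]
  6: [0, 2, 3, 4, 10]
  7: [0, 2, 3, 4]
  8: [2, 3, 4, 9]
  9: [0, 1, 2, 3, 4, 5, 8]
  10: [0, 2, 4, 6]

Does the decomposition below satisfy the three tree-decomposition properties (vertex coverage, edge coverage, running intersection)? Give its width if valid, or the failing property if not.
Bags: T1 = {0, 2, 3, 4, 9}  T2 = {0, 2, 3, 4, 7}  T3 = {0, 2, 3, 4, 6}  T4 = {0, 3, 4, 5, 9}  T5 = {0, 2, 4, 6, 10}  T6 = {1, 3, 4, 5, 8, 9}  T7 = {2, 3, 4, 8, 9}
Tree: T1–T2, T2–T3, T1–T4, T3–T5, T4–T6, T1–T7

A tree decomposition must satisfy three properties: every vertex lies in some bag; for every edge, both endpoints lie together in some bag; and for every vertex, the bags containing it form a connected subtree. Here bags containing vertex 8 are not connected in the tree, so the decomposition is invalid.

No — bags containing vertex 8 are not connected in the tree.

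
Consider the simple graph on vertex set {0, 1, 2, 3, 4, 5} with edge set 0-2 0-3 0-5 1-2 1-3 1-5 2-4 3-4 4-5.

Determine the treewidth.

A width-3 tree decomposition is:
Bags: B1 = {0, 1, 3, 4}  B2 = {0, 1, 4, 5}  B3 = {0, 1, 2, 4}
Tree: B1–B2, B2–B3
Every bag has size at most 4, so the width is 4 − 1 = 3 and tw(G) ≤ 3. For the lower bound: the 4 vertex sets {3,4}, {1,5}, {0}, {2} are disjoint, each induces a connected subgraph, and every pair is joined by at least one edge of G. Contracting each set to a single vertex therefore yields K_{4} as a minor, and since treewidth is minor-monotone, tw(G) ≥ tw(K_{4}) = 3. Therefore the treewidth is 3.

3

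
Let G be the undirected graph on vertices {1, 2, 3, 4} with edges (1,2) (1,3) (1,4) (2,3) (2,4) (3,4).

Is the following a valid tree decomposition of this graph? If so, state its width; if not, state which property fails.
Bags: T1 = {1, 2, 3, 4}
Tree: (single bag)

Yes; width 3.

Vertex coverage: the bags together contain {1, 2, 3, 4}, the full vertex set. Edge coverage: each edge of G has both endpoints in at least one bag. Running intersection: for every vertex, the bags containing it form a connected subtree. All three properties hold, so this is a valid tree decomposition of width max|bag| − 1 = 3, and hence tw(G) ≤ 3.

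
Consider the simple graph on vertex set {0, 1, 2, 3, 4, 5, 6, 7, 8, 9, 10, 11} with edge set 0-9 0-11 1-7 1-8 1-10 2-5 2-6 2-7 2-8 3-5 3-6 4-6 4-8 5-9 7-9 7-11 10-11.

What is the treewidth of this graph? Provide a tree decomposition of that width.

Each bag holds 4 vertices, so the decomposition has width 3, which upper-bounds the treewidth. For the lower bound: the 4 vertex sets {0,10,11}, {1}, {7}, {2,5,8,9} are disjoint, each induces a connected subgraph, and every pair is joined by at least one edge of G. Contracting each set to a single vertex therefore yields K_{4} as a minor, and since treewidth is minor-monotone, tw(G) ≥ tw(K_{4}) = 3. The upper and lower bounds meet at 3, so that is the treewidth.

Treewidth 3.
One such decomposition:
Bags: B1 = {0, 1, 10, 11}  B2 = {0, 1, 7, 11}  B3 = {0, 1, 7, 9}  B4 = {1, 7, 8, 9}  B5 = {2, 7, 8, 9}  B6 = {2, 5, 8, 9}  B7 = {2, 4, 5, 8}  B8 = {2, 4, 5, 6}  B9 = {3, 4, 5, 6}
Tree: B1–B2, B2–B3, B3–B4, B4–B5, B5–B6, B6–B7, B7–B8, B8–B9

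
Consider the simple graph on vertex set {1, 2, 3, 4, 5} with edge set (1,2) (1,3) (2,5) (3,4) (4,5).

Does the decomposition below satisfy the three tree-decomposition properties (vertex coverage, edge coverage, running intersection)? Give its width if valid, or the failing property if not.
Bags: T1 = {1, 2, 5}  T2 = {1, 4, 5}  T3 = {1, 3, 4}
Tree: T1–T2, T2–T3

Yes; width 2.

Vertex coverage: the bags together contain {1, 2, 3, 4, 5}, the full vertex set. Edge coverage: each edge of G has both endpoints in at least one bag. Running intersection: for every vertex, the bags containing it form a connected subtree. All three properties hold, so this is a valid tree decomposition of width max|bag| − 1 = 2, and hence tw(G) ≤ 2.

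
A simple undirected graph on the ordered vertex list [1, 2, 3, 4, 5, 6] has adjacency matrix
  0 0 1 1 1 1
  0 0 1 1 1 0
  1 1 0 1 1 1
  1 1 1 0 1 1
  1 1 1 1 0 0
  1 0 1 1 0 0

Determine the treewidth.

3

A width-3 tree decomposition is:
Bags: B1 = {2, 3, 4, 5}  B2 = {1, 3, 4, 5}  B3 = {1, 3, 4, 6}
Tree: B1–B2, B2–B3
The largest bag has 4 vertices, giving width 3; this decomposition certifies tw(G) ≤ 3. On the other hand G contains the 4-clique {1, 3, 4, 5}. A clique must lie in a single bag of any decomposition, so no decomposition can have width below 3. Hence tw(G) = 3 exactly.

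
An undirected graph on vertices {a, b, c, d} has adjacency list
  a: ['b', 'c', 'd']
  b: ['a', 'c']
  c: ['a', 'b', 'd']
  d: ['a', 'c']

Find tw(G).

2

A width-2 tree decomposition is:
Bags: B1 = {a, c, d}  B2 = {a, b, c}
Tree: B1–B2
The largest bag has 3 vertices, giving width 2; this decomposition certifies tw(G) ≤ 2. For the lower bound, the 3 vertices {a, c, d} are pairwise adjacent, and any tree decomposition puts a clique entirely inside one bag — forcing width ≥ 2. The upper and lower bounds meet at 2, so that is the treewidth.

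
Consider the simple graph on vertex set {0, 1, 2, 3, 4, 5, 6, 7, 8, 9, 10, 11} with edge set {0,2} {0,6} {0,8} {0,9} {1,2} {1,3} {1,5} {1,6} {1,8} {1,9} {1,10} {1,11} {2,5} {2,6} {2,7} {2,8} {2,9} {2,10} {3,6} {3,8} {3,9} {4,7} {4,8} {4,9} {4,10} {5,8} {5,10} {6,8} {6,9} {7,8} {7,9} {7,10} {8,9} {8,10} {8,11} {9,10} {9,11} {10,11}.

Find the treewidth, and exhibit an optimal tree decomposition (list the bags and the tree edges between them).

Treewidth 4.
One such decomposition:
Bags: B1 = {1, 2, 6, 8, 9}  B2 = {0, 2, 6, 8, 9}  B3 = {1, 2, 8, 9, 10}  B4 = {1, 3, 6, 8, 9}  B5 = {1, 8, 9, 10, 11}  B6 = {1, 2, 5, 8, 10}  B7 = {2, 7, 8, 9, 10}  B8 = {4, 7, 8, 9, 10}
Tree: B1–B2, B1–B3, B1–B4, B3–B5, B3–B6, B3–B7, B7–B8

The largest bag has 5 vertices, giving width 4; this decomposition certifies tw(G) ≤ 4. Conversely, {0, 2, 6, 8, 9} is a clique of size 5, and the vertices of any clique must share a bag in every tree decomposition; so some bag has ≥ 5 vertices and tw(G) ≥ 4. The upper and lower bounds meet at 4, so that is the treewidth.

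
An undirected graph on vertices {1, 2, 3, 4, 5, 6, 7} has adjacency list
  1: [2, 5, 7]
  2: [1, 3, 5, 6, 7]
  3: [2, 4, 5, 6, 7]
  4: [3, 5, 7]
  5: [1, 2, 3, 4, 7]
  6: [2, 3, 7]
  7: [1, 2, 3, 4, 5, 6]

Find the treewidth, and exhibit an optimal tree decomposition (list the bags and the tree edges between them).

Treewidth 3.
Bags: B1 = {2, 3, 5, 7}  B2 = {2, 3, 6, 7}  B3 = {3, 4, 5, 7}  B4 = {1, 2, 5, 7}
Tree: B1–B2, B1–B3, B1–B4

The largest bag has 4 vertices, giving width 3; this decomposition certifies tw(G) ≤ 3. On the other hand G contains the 4-clique {1, 2, 5, 7}. A clique must lie in a single bag of any decomposition, so no decomposition can have width below 3. Hence tw(G) = 3 exactly.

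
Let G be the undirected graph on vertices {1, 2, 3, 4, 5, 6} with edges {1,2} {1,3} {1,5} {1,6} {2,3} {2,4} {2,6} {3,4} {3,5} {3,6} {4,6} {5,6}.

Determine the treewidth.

A width-3 tree decomposition is:
Bags: B1 = {2, 3, 4, 6}  B2 = {1, 2, 3, 6}  B3 = {1, 3, 5, 6}
Tree: B1–B2, B2–B3
Each bag holds 4 vertices, so the decomposition has width 3, which upper-bounds the treewidth. For the lower bound, the 4 vertices {1, 2, 3, 6} are pairwise adjacent, and any tree decomposition puts a clique entirely inside one bag — forcing width ≥ 3. Hence tw(G) = 3 exactly.

3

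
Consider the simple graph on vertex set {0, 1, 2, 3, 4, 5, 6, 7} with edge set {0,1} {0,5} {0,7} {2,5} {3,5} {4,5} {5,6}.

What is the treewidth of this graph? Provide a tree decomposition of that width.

Treewidth 1.
One optimal decomposition is:
Bags: B1 = {0, 1}  B2 = {0, 7}  B3 = {0, 5}  B4 = {3, 5}  B5 = {5, 6}  B6 = {4, 5}  B7 = {2, 5}
Tree: B1–B2, B1–B3, B3–B4, B4–B5, B3–B6, B4–B7

Every bag has size at most 2, so the width is 2 − 1 = 1 and tw(G) ≤ 1. G has an edge, so its treewidth is at least 1. Hence tw(G) = 1 exactly.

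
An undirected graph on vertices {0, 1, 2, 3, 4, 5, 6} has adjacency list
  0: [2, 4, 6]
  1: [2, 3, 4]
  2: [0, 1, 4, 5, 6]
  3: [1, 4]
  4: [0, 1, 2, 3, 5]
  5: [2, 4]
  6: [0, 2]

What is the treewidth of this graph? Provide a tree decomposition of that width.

The largest bag has 3 vertices, giving width 2; this decomposition certifies tw(G) ≤ 2. For the lower bound, the 3 vertices {0, 2, 4} are pairwise adjacent, and any tree decomposition puts a clique entirely inside one bag — forcing width ≥ 2. Combining the bounds, tw(G) = 2.

Treewidth 2.
Bags: B1 = {0, 2, 4}  B2 = {0, 2, 6}  B3 = {1, 2, 4}  B4 = {1, 3, 4}  B5 = {2, 4, 5}
Tree: B1–B2, B1–B3, B3–B4, B3–B5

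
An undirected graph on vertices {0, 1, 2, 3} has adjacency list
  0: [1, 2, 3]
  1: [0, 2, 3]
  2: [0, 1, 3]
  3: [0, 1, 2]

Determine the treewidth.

A width-3 tree decomposition is:
Bags: B1 = {0, 1, 2, 3}
Tree: (single bag)
With just one bag of size 4, the width is 4 − 1 = 3, so tw(G) ≤ 3. For the lower bound, the 4 vertices {0, 1, 2, 3} are pairwise adjacent, and any tree decomposition puts a clique entirely inside one bag — forcing width ≥ 3. The upper and lower bounds meet at 3, so that is the treewidth.

3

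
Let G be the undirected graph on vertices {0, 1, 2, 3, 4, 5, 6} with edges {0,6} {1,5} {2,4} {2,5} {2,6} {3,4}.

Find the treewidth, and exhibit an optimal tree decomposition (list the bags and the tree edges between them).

Treewidth 1.
One such decomposition:
Bags: B1 = {2, 6}  B2 = {0, 6}  B3 = {2, 5}  B4 = {1, 5}  B5 = {2, 4}  B6 = {3, 4}
Tree: B1–B2, B1–B3, B3–B4, B1–B5, B5–B6

The largest bag has 2 vertices, giving width 1; this decomposition certifies tw(G) ≤ 1. G has an edge, so its treewidth is at least 1. Combining the bounds, tw(G) = 1.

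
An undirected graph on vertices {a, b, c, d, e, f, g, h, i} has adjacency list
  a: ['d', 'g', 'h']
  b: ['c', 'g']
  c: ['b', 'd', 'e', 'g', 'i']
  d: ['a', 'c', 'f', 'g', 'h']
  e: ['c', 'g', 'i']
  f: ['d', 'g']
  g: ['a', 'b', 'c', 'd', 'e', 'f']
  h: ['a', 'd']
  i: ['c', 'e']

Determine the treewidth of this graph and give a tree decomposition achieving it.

Treewidth 2.
Bags: B1 = {a, d, g}  B2 = {c, d, g}  B3 = {b, c, g}  B4 = {d, f, g}  B5 = {c, e, g}  B6 = {c, e, i}  B7 = {a, d, h}
Tree: B1–B2, B2–B3, B1–B4, B2–B5, B5–B6, B1–B7

Every bag has size at most 3, so the width is 3 − 1 = 2 and tw(G) ≤ 2. Conversely, {d, f, g} is a clique of size 3, and the vertices of any clique must share a bag in every tree decomposition; so some bag has ≥ 3 vertices and tw(G) ≥ 2. Therefore the treewidth is 2.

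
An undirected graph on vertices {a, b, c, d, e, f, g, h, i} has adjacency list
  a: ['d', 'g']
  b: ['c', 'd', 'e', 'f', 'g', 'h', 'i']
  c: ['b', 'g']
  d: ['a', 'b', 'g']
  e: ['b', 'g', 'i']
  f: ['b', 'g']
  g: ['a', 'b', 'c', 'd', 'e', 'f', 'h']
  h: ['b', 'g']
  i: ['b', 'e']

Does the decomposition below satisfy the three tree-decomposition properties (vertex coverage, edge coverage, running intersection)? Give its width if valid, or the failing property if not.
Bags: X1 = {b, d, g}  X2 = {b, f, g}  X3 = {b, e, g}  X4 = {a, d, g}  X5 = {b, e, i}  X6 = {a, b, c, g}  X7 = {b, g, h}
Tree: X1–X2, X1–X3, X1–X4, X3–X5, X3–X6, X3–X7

No — bags containing vertex a are not connected in the tree.

A tree decomposition must satisfy three properties: every vertex lies in some bag; for every edge, both endpoints lie together in some bag; and for every vertex, the bags containing it form a connected subtree. Here bags containing vertex a are not connected in the tree, so the decomposition is invalid.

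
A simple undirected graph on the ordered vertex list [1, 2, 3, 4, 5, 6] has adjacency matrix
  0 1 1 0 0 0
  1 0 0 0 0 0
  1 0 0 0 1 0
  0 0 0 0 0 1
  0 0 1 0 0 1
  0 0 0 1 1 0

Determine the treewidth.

A width-1 tree decomposition is:
Bags: B1 = {3, 5}  B2 = {1, 3}  B3 = {5, 6}  B4 = {1, 2}  B5 = {4, 6}
Tree: B1–B2, B1–B3, B2–B4, B3–B5
The largest bag has 2 vertices, giving width 1; this decomposition certifies tw(G) ≤ 1. Since G has at least one edge (e.g. 5–3), it is not an edgeless graph, so tw(G) ≥ 1. Hence tw(G) = 1 exactly.

1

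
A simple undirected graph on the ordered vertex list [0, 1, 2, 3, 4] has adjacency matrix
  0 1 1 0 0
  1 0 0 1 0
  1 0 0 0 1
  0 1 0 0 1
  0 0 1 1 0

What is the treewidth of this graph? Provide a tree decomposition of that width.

Treewidth 2.
Bags: B1 = {0, 1, 3}  B2 = {0, 3, 4}  B3 = {0, 2, 4}
Tree: B1–B2, B2–B3

The largest bag has 3 vertices, giving width 2; this decomposition certifies tw(G) ≤ 2. For the lower bound, G contains the cycle 0–1–3–4–2–0, so G is not a forest; only forests have treewidth ≤ 1, hence tw(G) ≥ 2. The upper and lower bounds meet at 2, so that is the treewidth.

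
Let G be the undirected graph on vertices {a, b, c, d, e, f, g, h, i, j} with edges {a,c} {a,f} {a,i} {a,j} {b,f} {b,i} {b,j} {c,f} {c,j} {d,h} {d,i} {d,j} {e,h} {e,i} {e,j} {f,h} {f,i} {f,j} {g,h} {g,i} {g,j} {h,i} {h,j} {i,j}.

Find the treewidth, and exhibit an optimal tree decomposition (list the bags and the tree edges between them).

The largest bag has 4 vertices, giving width 3; this decomposition certifies tw(G) ≤ 3. On the other hand G contains the 4-clique {a, c, f, j}. A clique must lie in a single bag of any decomposition, so no decomposition can have width below 3. Therefore the treewidth is 3.

Treewidth 3.
Bags: B1 = {b, f, i, j}  B2 = {a, f, i, j}  B3 = {f, h, i, j}  B4 = {a, c, f, j}  B5 = {d, h, i, j}  B6 = {g, h, i, j}  B7 = {e, h, i, j}
Tree: B1–B2, B1–B3, B2–B4, B3–B5, B5–B6, B3–B7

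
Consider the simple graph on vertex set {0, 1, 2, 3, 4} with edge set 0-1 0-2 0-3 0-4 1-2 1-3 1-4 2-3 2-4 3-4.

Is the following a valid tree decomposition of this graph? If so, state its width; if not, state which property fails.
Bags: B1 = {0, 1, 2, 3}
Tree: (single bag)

No — vertex 4 appears in no bag.

A tree decomposition must satisfy three properties: every vertex lies in some bag; for every edge, both endpoints lie together in some bag; and for every vertex, the bags containing it form a connected subtree. Here vertex 4 appears in no bag, so the decomposition is invalid.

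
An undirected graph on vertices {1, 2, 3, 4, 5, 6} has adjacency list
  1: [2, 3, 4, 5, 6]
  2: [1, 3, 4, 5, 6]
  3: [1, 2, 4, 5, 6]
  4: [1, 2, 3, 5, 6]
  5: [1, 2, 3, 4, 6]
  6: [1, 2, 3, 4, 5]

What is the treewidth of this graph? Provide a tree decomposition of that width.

Treewidth 5.
One optimal decomposition is:
Bags: B1 = {1, 2, 3, 4, 5, 6}
Tree: (single bag)

With just one bag of size 6, the width is 6 − 1 = 5, so tw(G) ≤ 5. For the lower bound, the 6 vertices {1, 2, 3, 4, 5, 6} are pairwise adjacent, and any tree decomposition puts a clique entirely inside one bag — forcing width ≥ 5. Hence tw(G) = 5 exactly.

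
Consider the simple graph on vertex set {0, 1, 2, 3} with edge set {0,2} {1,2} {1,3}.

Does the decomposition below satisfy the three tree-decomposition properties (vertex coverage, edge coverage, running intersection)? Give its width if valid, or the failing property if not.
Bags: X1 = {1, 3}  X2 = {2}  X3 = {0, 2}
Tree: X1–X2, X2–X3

No — edge (1,2) lies in no bag.

A tree decomposition must satisfy three properties: every vertex lies in some bag; for every edge, both endpoints lie together in some bag; and for every vertex, the bags containing it form a connected subtree. Here edge (1,2) lies in no bag, so the decomposition is invalid.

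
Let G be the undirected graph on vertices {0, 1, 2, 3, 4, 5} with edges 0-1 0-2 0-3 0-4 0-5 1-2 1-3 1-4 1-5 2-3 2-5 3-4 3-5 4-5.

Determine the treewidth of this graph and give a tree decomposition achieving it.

Treewidth 4.
One optimal decomposition is:
Bags: B1 = {0, 1, 3, 4, 5}  B2 = {0, 1, 2, 3, 5}
Tree: B1–B2

The largest bag has 5 vertices, giving width 4; this decomposition certifies tw(G) ≤ 4. Conversely, {0, 1, 2, 3, 5} is a clique of size 5, and the vertices of any clique must share a bag in every tree decomposition; so some bag has ≥ 5 vertices and tw(G) ≥ 4. The upper and lower bounds meet at 4, so that is the treewidth.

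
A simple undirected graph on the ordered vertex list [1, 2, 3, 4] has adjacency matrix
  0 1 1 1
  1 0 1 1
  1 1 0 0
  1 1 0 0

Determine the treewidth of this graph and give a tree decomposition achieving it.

Each bag holds 3 vertices, so the decomposition has width 2, which upper-bounds the treewidth. Conversely, {1, 2, 3} is a clique of size 3, and the vertices of any clique must share a bag in every tree decomposition; so some bag has ≥ 3 vertices and tw(G) ≥ 2. Hence tw(G) = 2 exactly.

Treewidth 2.
Bags: B1 = {1, 2, 3}  B2 = {1, 2, 4}
Tree: B1–B2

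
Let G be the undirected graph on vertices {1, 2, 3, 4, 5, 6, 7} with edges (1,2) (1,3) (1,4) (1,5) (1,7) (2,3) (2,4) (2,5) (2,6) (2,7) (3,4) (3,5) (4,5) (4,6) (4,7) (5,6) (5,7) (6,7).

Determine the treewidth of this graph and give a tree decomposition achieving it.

Every bag has size at most 5, so the width is 5 − 1 = 4 and tw(G) ≤ 4. Conversely, {1, 2, 3, 4, 5} is a clique of size 5, and the vertices of any clique must share a bag in every tree decomposition; so some bag has ≥ 5 vertices and tw(G) ≥ 4. Hence tw(G) = 4 exactly.

Treewidth 4.
Bags: B1 = {2, 4, 5, 6, 7}  B2 = {1, 2, 4, 5, 7}  B3 = {1, 2, 3, 4, 5}
Tree: B1–B2, B2–B3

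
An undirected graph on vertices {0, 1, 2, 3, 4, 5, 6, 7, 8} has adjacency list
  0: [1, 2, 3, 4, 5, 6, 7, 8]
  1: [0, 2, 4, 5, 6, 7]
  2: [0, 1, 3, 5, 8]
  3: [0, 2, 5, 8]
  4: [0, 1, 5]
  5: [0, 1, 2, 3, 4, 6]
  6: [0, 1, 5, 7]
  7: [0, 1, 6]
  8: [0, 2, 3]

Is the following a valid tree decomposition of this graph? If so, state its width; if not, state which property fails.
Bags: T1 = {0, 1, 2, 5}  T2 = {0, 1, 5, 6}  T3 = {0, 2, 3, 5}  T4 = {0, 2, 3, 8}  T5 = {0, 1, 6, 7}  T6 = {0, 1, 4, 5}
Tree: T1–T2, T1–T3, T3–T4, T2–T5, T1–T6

Yes; width 3.

Every vertex of G appears in some bag (union = {0, 1, 2, 3, 4, 5, 6, 7, 8}); every edge is covered by a bag; and for each vertex v the set of bags containing v is connected in the bag tree. The decomposition is therefore valid. The largest bag has 4 vertices, so the width is 3.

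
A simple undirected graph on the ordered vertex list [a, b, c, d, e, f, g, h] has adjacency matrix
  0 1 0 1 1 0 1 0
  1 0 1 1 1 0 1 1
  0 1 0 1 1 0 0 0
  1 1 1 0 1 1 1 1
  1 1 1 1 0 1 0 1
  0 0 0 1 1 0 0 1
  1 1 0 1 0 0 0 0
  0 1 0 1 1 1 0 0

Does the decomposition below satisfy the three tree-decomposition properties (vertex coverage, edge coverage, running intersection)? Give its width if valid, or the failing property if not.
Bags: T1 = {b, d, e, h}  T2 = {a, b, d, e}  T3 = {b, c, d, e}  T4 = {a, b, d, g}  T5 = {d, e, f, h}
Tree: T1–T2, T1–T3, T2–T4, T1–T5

Yes; width 3.

Checking the three conditions: (i) the bags cover all of {a, b, c, d, e, f, g, h}; (ii) for each edge, some bag contains both endpoints; (iii) the bags containing any fixed vertex form a subtree. All hold, so the decomposition is valid with width 4 − 1 = 3.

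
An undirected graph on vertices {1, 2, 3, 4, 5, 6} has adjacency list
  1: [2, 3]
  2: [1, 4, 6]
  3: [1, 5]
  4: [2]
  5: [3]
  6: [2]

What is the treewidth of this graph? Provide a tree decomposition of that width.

Every bag has size at most 2, so the width is 2 − 1 = 1 and tw(G) ≤ 1. Since G has at least one edge (e.g. 2–1), it is not an edgeless graph, so tw(G) ≥ 1. Combining the bounds, tw(G) = 1.

Treewidth 1.
One optimal decomposition is:
Bags: B1 = {1, 2}  B2 = {1, 3}  B3 = {2, 6}  B4 = {2, 4}  B5 = {3, 5}
Tree: B1–B2, B1–B3, B1–B4, B2–B5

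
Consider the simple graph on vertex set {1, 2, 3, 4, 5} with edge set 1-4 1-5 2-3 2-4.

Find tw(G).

1

A width-1 tree decomposition is:
Bags: B1 = {1, 5}  B2 = {1, 4}  B3 = {2, 4}  B4 = {2, 3}
Tree: B1–B2, B2–B3, B3–B4
Every bag has size at most 2, so the width is 2 − 1 = 1 and tw(G) ≤ 1. Any graph with an edge has treewidth ≥ 1, and G has the edge 5–1. The upper and lower bounds meet at 1, so that is the treewidth.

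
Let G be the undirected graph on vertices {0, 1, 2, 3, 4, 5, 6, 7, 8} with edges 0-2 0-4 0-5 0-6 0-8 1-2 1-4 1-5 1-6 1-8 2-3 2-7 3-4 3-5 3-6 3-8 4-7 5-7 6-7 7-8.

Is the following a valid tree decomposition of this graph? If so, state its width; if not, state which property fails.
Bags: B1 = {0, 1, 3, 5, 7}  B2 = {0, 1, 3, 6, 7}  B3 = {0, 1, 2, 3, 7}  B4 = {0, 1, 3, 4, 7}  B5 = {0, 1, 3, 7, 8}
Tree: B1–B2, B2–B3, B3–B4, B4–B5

Yes; width 4.

Vertex coverage: the bags together contain {0, 1, 2, 3, 4, 5, 6, 7, 8}, the full vertex set. Edge coverage: each edge of G has both endpoints in at least one bag. Running intersection: for every vertex, the bags containing it form a connected subtree. All three properties hold, so this is a valid tree decomposition of width max|bag| − 1 = 4, and hence tw(G) ≤ 4.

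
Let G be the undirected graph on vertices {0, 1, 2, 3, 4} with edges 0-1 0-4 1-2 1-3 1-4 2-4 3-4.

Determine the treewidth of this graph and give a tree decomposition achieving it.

Each bag holds 3 vertices, so the decomposition has width 2, which upper-bounds the treewidth. For the lower bound, the 3 vertices {0, 1, 4} are pairwise adjacent, and any tree decomposition puts a clique entirely inside one bag — forcing width ≥ 2. The upper and lower bounds meet at 2, so that is the treewidth.

Treewidth 2.
One such decomposition:
Bags: B1 = {0, 1, 4}  B2 = {1, 2, 4}  B3 = {1, 3, 4}
Tree: B1–B2, B2–B3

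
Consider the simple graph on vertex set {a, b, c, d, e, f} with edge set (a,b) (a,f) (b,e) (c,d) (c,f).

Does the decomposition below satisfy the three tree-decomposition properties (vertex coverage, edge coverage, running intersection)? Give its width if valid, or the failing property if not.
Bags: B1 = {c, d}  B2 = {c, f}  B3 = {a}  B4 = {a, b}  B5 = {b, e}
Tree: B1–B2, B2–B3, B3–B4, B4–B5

A tree decomposition must satisfy three properties: every vertex lies in some bag; for every edge, both endpoints lie together in some bag; and for every vertex, the bags containing it form a connected subtree. Here edge (f,a) lies in no bag, so the decomposition is invalid.

No — edge (f,a) lies in no bag.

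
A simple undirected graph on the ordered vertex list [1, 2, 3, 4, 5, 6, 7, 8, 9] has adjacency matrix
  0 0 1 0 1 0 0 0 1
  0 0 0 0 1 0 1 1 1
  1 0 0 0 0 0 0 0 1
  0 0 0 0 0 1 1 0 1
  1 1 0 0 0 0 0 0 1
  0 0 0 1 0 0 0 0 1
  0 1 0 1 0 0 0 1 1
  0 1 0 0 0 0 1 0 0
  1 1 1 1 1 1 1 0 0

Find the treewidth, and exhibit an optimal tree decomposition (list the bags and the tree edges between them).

Each bag holds 3 vertices, so the decomposition has width 2, which upper-bounds the treewidth. On the other hand G contains the 3-clique {2, 7, 8}. A clique must lie in a single bag of any decomposition, so no decomposition can have width below 2. The upper and lower bounds meet at 2, so that is the treewidth.

Treewidth 2.
One such decomposition:
Bags: B1 = {2, 7, 9}  B2 = {2, 7, 8}  B3 = {4, 7, 9}  B4 = {2, 5, 9}  B5 = {1, 5, 9}  B6 = {1, 3, 9}  B7 = {4, 6, 9}
Tree: B1–B2, B1–B3, B1–B4, B4–B5, B5–B6, B3–B7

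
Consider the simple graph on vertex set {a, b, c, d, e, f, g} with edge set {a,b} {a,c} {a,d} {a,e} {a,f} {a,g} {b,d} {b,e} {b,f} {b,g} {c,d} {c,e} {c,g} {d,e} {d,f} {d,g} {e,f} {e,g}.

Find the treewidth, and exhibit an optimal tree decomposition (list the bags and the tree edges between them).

Treewidth 4.
Bags: B1 = {a, b, d, e, g}  B2 = {a, c, d, e, g}  B3 = {a, b, d, e, f}
Tree: B1–B2, B1–B3

Each bag holds 5 vertices, so the decomposition has width 4, which upper-bounds the treewidth. On the other hand G contains the 5-clique {a, c, d, e, g}. A clique must lie in a single bag of any decomposition, so no decomposition can have width below 4. The upper and lower bounds meet at 4, so that is the treewidth.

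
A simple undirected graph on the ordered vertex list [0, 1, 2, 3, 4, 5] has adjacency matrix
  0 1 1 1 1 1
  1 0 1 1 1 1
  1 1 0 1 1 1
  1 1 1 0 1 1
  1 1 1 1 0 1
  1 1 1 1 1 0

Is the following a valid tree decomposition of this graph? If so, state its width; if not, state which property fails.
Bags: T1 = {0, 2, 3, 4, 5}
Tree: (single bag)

A tree decomposition must satisfy three properties: every vertex lies in some bag; for every edge, both endpoints lie together in some bag; and for every vertex, the bags containing it form a connected subtree. Here vertex 1 appears in no bag, so the decomposition is invalid.

No — vertex 1 appears in no bag.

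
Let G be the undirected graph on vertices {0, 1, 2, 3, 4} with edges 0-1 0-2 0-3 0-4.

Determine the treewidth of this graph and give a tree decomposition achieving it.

Treewidth 1.
One optimal decomposition is:
Bags: B1 = {0, 1}  B2 = {0, 3}  B3 = {0, 4}  B4 = {0, 2}
Tree: B1–B2, B1–B3, B3–B4

Every bag has size at most 2, so the width is 2 − 1 = 1 and tw(G) ≤ 1. Since G has at least one edge (e.g. 0–1), it is not an edgeless graph, so tw(G) ≥ 1. Combining the bounds, tw(G) = 1.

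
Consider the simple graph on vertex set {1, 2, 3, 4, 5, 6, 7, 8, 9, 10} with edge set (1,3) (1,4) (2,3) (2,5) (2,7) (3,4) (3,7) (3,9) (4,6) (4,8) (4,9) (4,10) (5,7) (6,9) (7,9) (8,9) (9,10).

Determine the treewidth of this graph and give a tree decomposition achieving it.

Treewidth 2.
One optimal decomposition is:
Bags: B1 = {3, 4, 9}  B2 = {4, 9, 10}  B3 = {4, 8, 9}  B4 = {3, 7, 9}  B5 = {4, 6, 9}  B6 = {2, 3, 7}  B7 = {1, 3, 4}  B8 = {2, 5, 7}
Tree: B1–B2, B1–B3, B1–B4, B2–B5, B4–B6, B1–B7, B6–B8

Every bag has size at most 3, so the width is 3 − 1 = 2 and tw(G) ≤ 2. On the other hand G contains the 3-clique {2, 3, 7}. A clique must lie in a single bag of any decomposition, so no decomposition can have width below 2. Hence tw(G) = 2 exactly.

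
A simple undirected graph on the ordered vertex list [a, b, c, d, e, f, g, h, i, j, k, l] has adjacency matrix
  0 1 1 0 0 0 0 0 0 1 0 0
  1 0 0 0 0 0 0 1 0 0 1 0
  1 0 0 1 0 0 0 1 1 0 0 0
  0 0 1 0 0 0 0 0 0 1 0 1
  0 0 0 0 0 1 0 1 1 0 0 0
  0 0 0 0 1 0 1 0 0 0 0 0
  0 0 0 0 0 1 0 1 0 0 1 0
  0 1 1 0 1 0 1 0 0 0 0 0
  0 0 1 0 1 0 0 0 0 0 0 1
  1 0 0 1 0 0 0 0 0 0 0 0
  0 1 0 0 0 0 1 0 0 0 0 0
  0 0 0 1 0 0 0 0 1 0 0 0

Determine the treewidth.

3

A width-3 tree decomposition is:
Bags: B1 = {b, f, g, k}  B2 = {b, f, g, h}  B3 = {b, e, f, h}  B4 = {a, b, e, h}  B5 = {a, c, e, h}  B6 = {a, c, e, i}  B7 = {a, c, i, j}  B8 = {c, d, i, j}  B9 = {d, i, j, l}
Tree: B1–B2, B2–B3, B3–B4, B4–B5, B5–B6, B6–B7, B7–B8, B8–B9
Each bag holds 4 vertices, so the decomposition has width 3, which upper-bounds the treewidth. For the lower bound: the 4 vertex sets {f,g,k}, {b}, {h}, {a,c,e,i} are disjoint, each induces a connected subgraph, and every pair is joined by at least one edge of G. Contracting each set to a single vertex therefore yields K_{4} as a minor, and since treewidth is minor-monotone, tw(G) ≥ tw(K_{4}) = 3. Therefore the treewidth is 3.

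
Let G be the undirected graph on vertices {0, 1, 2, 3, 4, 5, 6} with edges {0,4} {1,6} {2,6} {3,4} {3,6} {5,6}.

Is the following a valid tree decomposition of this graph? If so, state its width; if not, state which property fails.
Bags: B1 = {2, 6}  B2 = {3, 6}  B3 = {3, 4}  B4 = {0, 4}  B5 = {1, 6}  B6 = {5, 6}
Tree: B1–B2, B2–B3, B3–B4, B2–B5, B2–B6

Yes; width 1.

Vertex coverage: the bags together contain {0, 1, 2, 3, 4, 5, 6}, the full vertex set. Edge coverage: each edge of G has both endpoints in at least one bag. Running intersection: for every vertex, the bags containing it form a connected subtree. All three properties hold, so this is a valid tree decomposition of width max|bag| − 1 = 1, and hence tw(G) ≤ 1.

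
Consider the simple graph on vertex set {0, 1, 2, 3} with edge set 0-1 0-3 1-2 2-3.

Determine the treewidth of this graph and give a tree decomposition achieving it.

Each bag holds 3 vertices, so the decomposition has width 2, which upper-bounds the treewidth. The edges 3–0–1–2–3 form a cycle, so G is not a tree and its treewidth is at least 2. Therefore the treewidth is 2.

Treewidth 2.
One optimal decomposition is:
Bags: B1 = {0, 1, 3}  B2 = {1, 2, 3}
Tree: B1–B2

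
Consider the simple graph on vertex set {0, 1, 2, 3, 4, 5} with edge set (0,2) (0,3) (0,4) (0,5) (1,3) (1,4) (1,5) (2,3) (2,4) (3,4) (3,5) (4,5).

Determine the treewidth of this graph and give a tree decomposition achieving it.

The largest bag has 4 vertices, giving width 3; this decomposition certifies tw(G) ≤ 3. Conversely, {0, 2, 3, 4} is a clique of size 4, and the vertices of any clique must share a bag in every tree decomposition; so some bag has ≥ 4 vertices and tw(G) ≥ 3. Hence tw(G) = 3 exactly.

Treewidth 3.
One such decomposition:
Bags: B1 = {1, 3, 4, 5}  B2 = {0, 3, 4, 5}  B3 = {0, 2, 3, 4}
Tree: B1–B2, B2–B3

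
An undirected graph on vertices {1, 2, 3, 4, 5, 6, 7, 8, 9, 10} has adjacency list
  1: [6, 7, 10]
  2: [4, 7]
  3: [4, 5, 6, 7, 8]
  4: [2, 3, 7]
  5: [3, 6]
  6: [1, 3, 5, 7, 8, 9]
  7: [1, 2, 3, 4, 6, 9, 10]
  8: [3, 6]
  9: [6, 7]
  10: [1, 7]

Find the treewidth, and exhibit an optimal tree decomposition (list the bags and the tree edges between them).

Every bag has size at most 3, so the width is 3 − 1 = 2 and tw(G) ≤ 2. Conversely, {3, 6, 8} is a clique of size 3, and the vertices of any clique must share a bag in every tree decomposition; so some bag has ≥ 3 vertices and tw(G) ≥ 2. Combining the bounds, tw(G) = 2.

Treewidth 2.
Bags: B1 = {1, 7, 10}  B2 = {1, 6, 7}  B3 = {3, 6, 7}  B4 = {3, 5, 6}  B5 = {3, 6, 8}  B6 = {6, 7, 9}  B7 = {3, 4, 7}  B8 = {2, 4, 7}
Tree: B1–B2, B2–B3, B3–B4, B4–B5, B3–B6, B3–B7, B7–B8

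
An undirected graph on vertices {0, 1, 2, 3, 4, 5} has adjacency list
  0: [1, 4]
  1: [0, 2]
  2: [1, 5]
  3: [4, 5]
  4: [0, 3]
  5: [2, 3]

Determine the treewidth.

2

A width-2 tree decomposition is:
Bags: B1 = {2, 3, 5}  B2 = {1, 2, 3}  B3 = {0, 1, 3}  B4 = {0, 3, 4}
Tree: B1–B2, B2–B3, B3–B4
Each bag holds 3 vertices, so the decomposition has width 2, which upper-bounds the treewidth. Since 3–5–2–1–0–4–3 is a cycle in G, G is not acyclic. Forests are exactly the graphs of treewidth ≤ 1, so tw(G) ≥ 2. Combining the bounds, tw(G) = 2.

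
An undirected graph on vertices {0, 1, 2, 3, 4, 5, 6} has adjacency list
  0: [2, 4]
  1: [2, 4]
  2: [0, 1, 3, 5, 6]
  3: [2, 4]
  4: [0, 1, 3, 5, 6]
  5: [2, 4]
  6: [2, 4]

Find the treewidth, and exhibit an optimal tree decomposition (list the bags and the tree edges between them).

Treewidth 2.
Bags: B1 = {2, 3, 4}  B2 = {0, 2, 4}  B3 = {2, 4, 5}  B4 = {2, 4, 6}  B5 = {1, 2, 4}
Tree: B1–B2, B2–B3, B3–B4, B4–B5

The largest bag has 3 vertices, giving width 2; this decomposition certifies tw(G) ≤ 2. The edges 2–3–4–0–2 form a cycle, so G is not a tree and its treewidth is at least 2. The upper and lower bounds meet at 2, so that is the treewidth.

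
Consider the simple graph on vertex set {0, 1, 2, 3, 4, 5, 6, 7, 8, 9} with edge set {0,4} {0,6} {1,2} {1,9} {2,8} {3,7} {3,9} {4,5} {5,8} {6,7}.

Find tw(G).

2

A width-2 tree decomposition is:
Bags: B1 = {1, 2, 8}  B2 = {1, 8, 9}  B3 = {3, 8, 9}  B4 = {3, 7, 8}  B5 = {6, 7, 8}  B6 = {0, 6, 8}  B7 = {0, 4, 8}  B8 = {4, 5, 8}
Tree: B1–B2, B2–B3, B3–B4, B4–B5, B5–B6, B6–B7, B7–B8
Each bag holds 3 vertices, so the decomposition has width 2, which upper-bounds the treewidth. For the lower bound, G contains the cycle 8–2–1–9–3–7–6–0–4–5–8, so G is not a forest; only forests have treewidth ≤ 1, hence tw(G) ≥ 2. Combining the bounds, tw(G) = 2.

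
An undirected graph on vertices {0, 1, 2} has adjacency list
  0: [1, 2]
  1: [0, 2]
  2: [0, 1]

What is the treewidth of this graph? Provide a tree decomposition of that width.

A single bag containing all 3 vertices is trivially a valid decomposition of width 2. For the lower bound, the 3 vertices {0, 1, 2} are pairwise adjacent, and any tree decomposition puts a clique entirely inside one bag — forcing width ≥ 2. The upper and lower bounds meet at 2, so that is the treewidth.

Treewidth 2.
One such decomposition:
Bags: B1 = {0, 1, 2}
Tree: (single bag)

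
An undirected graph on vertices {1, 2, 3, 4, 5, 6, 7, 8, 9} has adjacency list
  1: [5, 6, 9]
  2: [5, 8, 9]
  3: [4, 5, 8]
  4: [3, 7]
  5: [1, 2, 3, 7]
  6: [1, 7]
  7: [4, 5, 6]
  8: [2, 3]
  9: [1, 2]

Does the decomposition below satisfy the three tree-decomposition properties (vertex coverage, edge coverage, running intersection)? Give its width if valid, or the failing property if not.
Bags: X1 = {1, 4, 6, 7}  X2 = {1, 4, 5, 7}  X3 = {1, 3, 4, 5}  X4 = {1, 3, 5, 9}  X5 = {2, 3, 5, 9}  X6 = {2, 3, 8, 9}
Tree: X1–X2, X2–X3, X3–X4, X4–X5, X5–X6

Yes; width 3.

Vertex coverage: the bags together contain {1, 2, 3, 4, 5, 6, 7, 8, 9}, the full vertex set. Edge coverage: each edge of G has both endpoints in at least one bag. Running intersection: for every vertex, the bags containing it form a connected subtree. All three properties hold, so this is a valid tree decomposition of width max|bag| − 1 = 3, and hence tw(G) ≤ 3.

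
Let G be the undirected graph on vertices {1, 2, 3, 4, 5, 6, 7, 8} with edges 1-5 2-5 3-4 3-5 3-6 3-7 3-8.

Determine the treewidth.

A width-1 tree decomposition is:
Bags: B1 = {3, 5}  B2 = {1, 5}  B3 = {3, 4}  B4 = {2, 5}  B5 = {3, 7}  B6 = {3, 8}  B7 = {3, 6}
Tree: B1–B2, B1–B3, B1–B4, B1–B5, B1–B6, B6–B7
The largest bag has 2 vertices, giving width 1; this decomposition certifies tw(G) ≤ 1. Since G has at least one edge (e.g. 3–5), it is not an edgeless graph, so tw(G) ≥ 1. Hence tw(G) = 1 exactly.

1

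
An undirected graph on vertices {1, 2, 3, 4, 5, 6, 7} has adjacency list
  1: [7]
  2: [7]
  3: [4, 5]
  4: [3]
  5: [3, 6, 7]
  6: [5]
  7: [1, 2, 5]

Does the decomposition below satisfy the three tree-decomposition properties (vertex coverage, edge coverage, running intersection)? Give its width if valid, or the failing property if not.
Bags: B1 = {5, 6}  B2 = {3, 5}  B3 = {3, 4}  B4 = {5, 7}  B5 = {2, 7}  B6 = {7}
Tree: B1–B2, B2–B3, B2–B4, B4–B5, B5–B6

No — vertex 1 appears in no bag.

A tree decomposition must satisfy three properties: every vertex lies in some bag; for every edge, both endpoints lie together in some bag; and for every vertex, the bags containing it form a connected subtree. Here vertex 1 appears in no bag, so the decomposition is invalid.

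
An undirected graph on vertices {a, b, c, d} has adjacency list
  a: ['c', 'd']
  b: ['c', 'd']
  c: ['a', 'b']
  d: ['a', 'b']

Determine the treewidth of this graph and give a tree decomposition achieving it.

Treewidth 2.
One optimal decomposition is:
Bags: B1 = {b, c, d}  B2 = {a, c, d}
Tree: B1–B2

Each bag holds 3 vertices, so the decomposition has width 2, which upper-bounds the treewidth. For the lower bound, G contains the cycle c–b–d–a–c, so G is not a forest; only forests have treewidth ≤ 1, hence tw(G) ≥ 2. The upper and lower bounds meet at 2, so that is the treewidth.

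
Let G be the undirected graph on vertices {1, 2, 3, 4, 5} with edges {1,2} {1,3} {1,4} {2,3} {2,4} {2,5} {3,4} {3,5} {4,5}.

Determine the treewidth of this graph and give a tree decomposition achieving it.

Every bag has size at most 4, so the width is 4 − 1 = 3 and tw(G) ≤ 3. On the other hand G contains the 4-clique {1, 2, 3, 4}. A clique must lie in a single bag of any decomposition, so no decomposition can have width below 3. Combining the bounds, tw(G) = 3.

Treewidth 3.
One such decomposition:
Bags: B1 = {2, 3, 4, 5}  B2 = {1, 2, 3, 4}
Tree: B1–B2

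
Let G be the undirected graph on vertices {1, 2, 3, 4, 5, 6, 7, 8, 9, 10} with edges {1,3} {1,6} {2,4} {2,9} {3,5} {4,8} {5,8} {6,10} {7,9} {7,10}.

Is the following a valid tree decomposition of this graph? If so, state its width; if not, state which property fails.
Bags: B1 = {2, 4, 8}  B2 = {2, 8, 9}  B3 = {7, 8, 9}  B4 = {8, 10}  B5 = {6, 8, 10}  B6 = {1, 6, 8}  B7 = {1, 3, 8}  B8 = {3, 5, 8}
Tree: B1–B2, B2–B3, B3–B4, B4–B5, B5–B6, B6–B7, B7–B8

No — edge (7,10) lies in no bag.

A tree decomposition must satisfy three properties: every vertex lies in some bag; for every edge, both endpoints lie together in some bag; and for every vertex, the bags containing it form a connected subtree. Here edge (7,10) lies in no bag, so the decomposition is invalid.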